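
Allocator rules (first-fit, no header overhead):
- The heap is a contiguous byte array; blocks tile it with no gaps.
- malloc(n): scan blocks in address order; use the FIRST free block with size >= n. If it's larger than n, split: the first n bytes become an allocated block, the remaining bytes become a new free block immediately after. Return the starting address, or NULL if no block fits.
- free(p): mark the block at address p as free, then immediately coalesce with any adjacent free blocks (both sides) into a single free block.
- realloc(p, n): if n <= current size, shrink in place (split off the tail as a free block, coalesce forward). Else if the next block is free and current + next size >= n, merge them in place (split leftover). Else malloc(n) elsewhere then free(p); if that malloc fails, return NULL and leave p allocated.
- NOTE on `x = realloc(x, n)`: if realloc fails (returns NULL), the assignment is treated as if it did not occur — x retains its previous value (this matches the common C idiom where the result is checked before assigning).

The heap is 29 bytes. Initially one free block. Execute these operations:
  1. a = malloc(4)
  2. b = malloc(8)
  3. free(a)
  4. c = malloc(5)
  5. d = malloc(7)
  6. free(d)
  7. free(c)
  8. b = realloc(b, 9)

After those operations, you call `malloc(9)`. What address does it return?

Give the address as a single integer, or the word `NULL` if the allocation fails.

Op 1: a = malloc(4) -> a = 0; heap: [0-3 ALLOC][4-28 FREE]
Op 2: b = malloc(8) -> b = 4; heap: [0-3 ALLOC][4-11 ALLOC][12-28 FREE]
Op 3: free(a) -> (freed a); heap: [0-3 FREE][4-11 ALLOC][12-28 FREE]
Op 4: c = malloc(5) -> c = 12; heap: [0-3 FREE][4-11 ALLOC][12-16 ALLOC][17-28 FREE]
Op 5: d = malloc(7) -> d = 17; heap: [0-3 FREE][4-11 ALLOC][12-16 ALLOC][17-23 ALLOC][24-28 FREE]
Op 6: free(d) -> (freed d); heap: [0-3 FREE][4-11 ALLOC][12-16 ALLOC][17-28 FREE]
Op 7: free(c) -> (freed c); heap: [0-3 FREE][4-11 ALLOC][12-28 FREE]
Op 8: b = realloc(b, 9) -> b = 4; heap: [0-3 FREE][4-12 ALLOC][13-28 FREE]
malloc(9): first-fit scan over [0-3 FREE][4-12 ALLOC][13-28 FREE] -> 13

Answer: 13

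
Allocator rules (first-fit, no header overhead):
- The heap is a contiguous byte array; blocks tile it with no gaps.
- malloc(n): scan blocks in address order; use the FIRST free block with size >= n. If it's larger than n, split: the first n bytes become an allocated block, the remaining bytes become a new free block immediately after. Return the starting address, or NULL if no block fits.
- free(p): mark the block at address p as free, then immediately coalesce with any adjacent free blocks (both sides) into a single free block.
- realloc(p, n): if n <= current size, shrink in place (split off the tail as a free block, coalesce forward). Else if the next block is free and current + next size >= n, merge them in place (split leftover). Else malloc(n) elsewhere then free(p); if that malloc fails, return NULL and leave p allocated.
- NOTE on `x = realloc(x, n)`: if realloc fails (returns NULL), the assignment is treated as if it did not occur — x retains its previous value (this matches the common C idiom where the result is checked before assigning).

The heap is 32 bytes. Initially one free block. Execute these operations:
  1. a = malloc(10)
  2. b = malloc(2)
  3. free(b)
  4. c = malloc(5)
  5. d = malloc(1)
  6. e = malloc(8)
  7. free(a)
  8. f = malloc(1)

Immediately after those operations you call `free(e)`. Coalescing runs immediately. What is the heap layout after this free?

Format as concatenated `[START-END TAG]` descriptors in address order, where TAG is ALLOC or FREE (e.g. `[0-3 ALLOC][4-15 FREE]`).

Answer: [0-0 ALLOC][1-9 FREE][10-14 ALLOC][15-15 ALLOC][16-31 FREE]

Derivation:
Op 1: a = malloc(10) -> a = 0; heap: [0-9 ALLOC][10-31 FREE]
Op 2: b = malloc(2) -> b = 10; heap: [0-9 ALLOC][10-11 ALLOC][12-31 FREE]
Op 3: free(b) -> (freed b); heap: [0-9 ALLOC][10-31 FREE]
Op 4: c = malloc(5) -> c = 10; heap: [0-9 ALLOC][10-14 ALLOC][15-31 FREE]
Op 5: d = malloc(1) -> d = 15; heap: [0-9 ALLOC][10-14 ALLOC][15-15 ALLOC][16-31 FREE]
Op 6: e = malloc(8) -> e = 16; heap: [0-9 ALLOC][10-14 ALLOC][15-15 ALLOC][16-23 ALLOC][24-31 FREE]
Op 7: free(a) -> (freed a); heap: [0-9 FREE][10-14 ALLOC][15-15 ALLOC][16-23 ALLOC][24-31 FREE]
Op 8: f = malloc(1) -> f = 0; heap: [0-0 ALLOC][1-9 FREE][10-14 ALLOC][15-15 ALLOC][16-23 ALLOC][24-31 FREE]
free(e): e = 16 -> block [16-23 ALLOC]; mark free, coalesce with adjacent free neighbors -> [0-0 ALLOC][1-9 FREE][10-14 ALLOC][15-15 ALLOC][16-31 FREE]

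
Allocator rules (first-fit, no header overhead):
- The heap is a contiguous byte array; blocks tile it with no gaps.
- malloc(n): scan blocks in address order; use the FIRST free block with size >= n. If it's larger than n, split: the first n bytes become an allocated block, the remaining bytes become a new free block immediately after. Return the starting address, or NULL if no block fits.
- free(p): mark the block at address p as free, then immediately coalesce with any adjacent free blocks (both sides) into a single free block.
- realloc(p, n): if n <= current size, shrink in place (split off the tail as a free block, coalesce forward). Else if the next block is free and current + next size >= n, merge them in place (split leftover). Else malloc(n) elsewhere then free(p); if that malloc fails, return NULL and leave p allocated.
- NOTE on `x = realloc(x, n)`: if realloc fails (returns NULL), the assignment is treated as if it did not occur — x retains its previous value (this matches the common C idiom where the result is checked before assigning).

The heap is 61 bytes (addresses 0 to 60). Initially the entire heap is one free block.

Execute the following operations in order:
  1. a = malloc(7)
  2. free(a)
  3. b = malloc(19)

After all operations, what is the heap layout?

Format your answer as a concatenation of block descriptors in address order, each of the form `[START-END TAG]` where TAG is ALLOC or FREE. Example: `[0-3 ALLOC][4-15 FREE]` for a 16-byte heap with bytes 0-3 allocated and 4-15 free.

Op 1: a = malloc(7) -> a = 0; heap: [0-6 ALLOC][7-60 FREE]
Op 2: free(a) -> (freed a); heap: [0-60 FREE]
Op 3: b = malloc(19) -> b = 0; heap: [0-18 ALLOC][19-60 FREE]

Answer: [0-18 ALLOC][19-60 FREE]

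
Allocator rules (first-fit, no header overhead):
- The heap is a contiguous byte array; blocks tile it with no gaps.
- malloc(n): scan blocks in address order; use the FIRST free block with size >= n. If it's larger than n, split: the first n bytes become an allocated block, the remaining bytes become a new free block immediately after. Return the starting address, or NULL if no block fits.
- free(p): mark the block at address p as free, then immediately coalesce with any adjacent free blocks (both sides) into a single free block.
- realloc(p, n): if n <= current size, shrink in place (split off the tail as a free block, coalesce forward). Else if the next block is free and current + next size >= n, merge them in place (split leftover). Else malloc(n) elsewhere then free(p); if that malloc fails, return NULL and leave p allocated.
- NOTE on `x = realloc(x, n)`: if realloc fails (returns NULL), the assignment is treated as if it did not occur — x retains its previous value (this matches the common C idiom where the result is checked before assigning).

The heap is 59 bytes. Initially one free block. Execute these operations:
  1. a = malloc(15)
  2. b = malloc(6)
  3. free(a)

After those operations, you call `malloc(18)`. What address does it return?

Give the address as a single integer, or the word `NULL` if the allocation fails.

Answer: 21

Derivation:
Op 1: a = malloc(15) -> a = 0; heap: [0-14 ALLOC][15-58 FREE]
Op 2: b = malloc(6) -> b = 15; heap: [0-14 ALLOC][15-20 ALLOC][21-58 FREE]
Op 3: free(a) -> (freed a); heap: [0-14 FREE][15-20 ALLOC][21-58 FREE]
malloc(18): first-fit scan over [0-14 FREE][15-20 ALLOC][21-58 FREE] -> 21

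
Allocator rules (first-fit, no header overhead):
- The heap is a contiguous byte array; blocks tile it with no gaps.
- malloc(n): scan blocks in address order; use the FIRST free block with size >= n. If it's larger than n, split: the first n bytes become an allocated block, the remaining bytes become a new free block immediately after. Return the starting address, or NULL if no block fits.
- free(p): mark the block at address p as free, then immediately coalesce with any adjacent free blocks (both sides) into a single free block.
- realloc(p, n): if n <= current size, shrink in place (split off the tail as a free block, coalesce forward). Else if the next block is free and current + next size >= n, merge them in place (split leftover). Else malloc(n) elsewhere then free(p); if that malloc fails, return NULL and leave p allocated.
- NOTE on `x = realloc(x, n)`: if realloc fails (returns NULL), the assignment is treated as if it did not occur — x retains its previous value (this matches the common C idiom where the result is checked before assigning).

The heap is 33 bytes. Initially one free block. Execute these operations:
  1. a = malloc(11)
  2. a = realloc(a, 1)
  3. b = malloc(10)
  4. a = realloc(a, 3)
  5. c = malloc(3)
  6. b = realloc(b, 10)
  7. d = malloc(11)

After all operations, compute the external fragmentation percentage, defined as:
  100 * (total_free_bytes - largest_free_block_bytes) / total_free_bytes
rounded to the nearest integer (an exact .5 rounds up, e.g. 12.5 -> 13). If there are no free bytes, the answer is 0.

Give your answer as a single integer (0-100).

Answer: 17

Derivation:
Op 1: a = malloc(11) -> a = 0; heap: [0-10 ALLOC][11-32 FREE]
Op 2: a = realloc(a, 1) -> a = 0; heap: [0-0 ALLOC][1-32 FREE]
Op 3: b = malloc(10) -> b = 1; heap: [0-0 ALLOC][1-10 ALLOC][11-32 FREE]
Op 4: a = realloc(a, 3) -> a = 11; heap: [0-0 FREE][1-10 ALLOC][11-13 ALLOC][14-32 FREE]
Op 5: c = malloc(3) -> c = 14; heap: [0-0 FREE][1-10 ALLOC][11-13 ALLOC][14-16 ALLOC][17-32 FREE]
Op 6: b = realloc(b, 10) -> b = 1; heap: [0-0 FREE][1-10 ALLOC][11-13 ALLOC][14-16 ALLOC][17-32 FREE]
Op 7: d = malloc(11) -> d = 17; heap: [0-0 FREE][1-10 ALLOC][11-13 ALLOC][14-16 ALLOC][17-27 ALLOC][28-32 FREE]
Free blocks: [1 5] total_free=6 largest=5 -> 100*(6-5)/6 = 100/6 ≈ 16.667 -> rounds to 17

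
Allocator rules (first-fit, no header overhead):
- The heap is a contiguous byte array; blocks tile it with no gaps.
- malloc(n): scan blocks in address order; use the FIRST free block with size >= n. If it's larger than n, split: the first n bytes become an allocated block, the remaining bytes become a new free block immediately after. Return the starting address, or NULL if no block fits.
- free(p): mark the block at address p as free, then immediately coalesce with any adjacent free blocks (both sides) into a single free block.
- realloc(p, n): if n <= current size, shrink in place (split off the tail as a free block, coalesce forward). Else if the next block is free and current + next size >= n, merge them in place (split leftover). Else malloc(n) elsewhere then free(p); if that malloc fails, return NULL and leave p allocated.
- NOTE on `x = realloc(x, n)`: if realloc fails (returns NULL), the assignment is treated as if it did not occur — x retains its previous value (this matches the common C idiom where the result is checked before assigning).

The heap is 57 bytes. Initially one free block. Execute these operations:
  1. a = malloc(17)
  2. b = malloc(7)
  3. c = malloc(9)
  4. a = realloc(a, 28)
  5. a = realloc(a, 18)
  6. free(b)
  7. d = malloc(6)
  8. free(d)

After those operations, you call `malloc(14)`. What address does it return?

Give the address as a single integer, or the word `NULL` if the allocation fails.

Answer: 0

Derivation:
Op 1: a = malloc(17) -> a = 0; heap: [0-16 ALLOC][17-56 FREE]
Op 2: b = malloc(7) -> b = 17; heap: [0-16 ALLOC][17-23 ALLOC][24-56 FREE]
Op 3: c = malloc(9) -> c = 24; heap: [0-16 ALLOC][17-23 ALLOC][24-32 ALLOC][33-56 FREE]
Op 4: a = realloc(a, 28) -> NULL (a unchanged); heap: [0-16 ALLOC][17-23 ALLOC][24-32 ALLOC][33-56 FREE]
Op 5: a = realloc(a, 18) -> a = 33; heap: [0-16 FREE][17-23 ALLOC][24-32 ALLOC][33-50 ALLOC][51-56 FREE]
Op 6: free(b) -> (freed b); heap: [0-23 FREE][24-32 ALLOC][33-50 ALLOC][51-56 FREE]
Op 7: d = malloc(6) -> d = 0; heap: [0-5 ALLOC][6-23 FREE][24-32 ALLOC][33-50 ALLOC][51-56 FREE]
Op 8: free(d) -> (freed d); heap: [0-23 FREE][24-32 ALLOC][33-50 ALLOC][51-56 FREE]
malloc(14): first-fit scan over [0-23 FREE][24-32 ALLOC][33-50 ALLOC][51-56 FREE] -> 0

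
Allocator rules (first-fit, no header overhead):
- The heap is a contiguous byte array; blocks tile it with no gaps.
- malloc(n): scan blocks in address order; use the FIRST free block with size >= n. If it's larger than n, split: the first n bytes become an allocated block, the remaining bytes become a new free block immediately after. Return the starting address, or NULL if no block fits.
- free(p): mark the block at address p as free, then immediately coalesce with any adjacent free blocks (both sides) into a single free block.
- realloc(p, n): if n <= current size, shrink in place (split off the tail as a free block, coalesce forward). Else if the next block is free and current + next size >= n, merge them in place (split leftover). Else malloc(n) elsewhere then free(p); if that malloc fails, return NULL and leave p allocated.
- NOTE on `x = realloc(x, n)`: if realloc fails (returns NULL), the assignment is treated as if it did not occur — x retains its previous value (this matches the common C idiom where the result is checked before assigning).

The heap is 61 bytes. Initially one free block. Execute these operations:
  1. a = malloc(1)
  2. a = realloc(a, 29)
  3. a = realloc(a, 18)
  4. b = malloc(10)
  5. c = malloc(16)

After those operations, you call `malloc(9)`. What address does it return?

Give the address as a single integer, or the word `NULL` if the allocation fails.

Answer: 44

Derivation:
Op 1: a = malloc(1) -> a = 0; heap: [0-0 ALLOC][1-60 FREE]
Op 2: a = realloc(a, 29) -> a = 0; heap: [0-28 ALLOC][29-60 FREE]
Op 3: a = realloc(a, 18) -> a = 0; heap: [0-17 ALLOC][18-60 FREE]
Op 4: b = malloc(10) -> b = 18; heap: [0-17 ALLOC][18-27 ALLOC][28-60 FREE]
Op 5: c = malloc(16) -> c = 28; heap: [0-17 ALLOC][18-27 ALLOC][28-43 ALLOC][44-60 FREE]
malloc(9): first-fit scan over [0-17 ALLOC][18-27 ALLOC][28-43 ALLOC][44-60 FREE] -> 44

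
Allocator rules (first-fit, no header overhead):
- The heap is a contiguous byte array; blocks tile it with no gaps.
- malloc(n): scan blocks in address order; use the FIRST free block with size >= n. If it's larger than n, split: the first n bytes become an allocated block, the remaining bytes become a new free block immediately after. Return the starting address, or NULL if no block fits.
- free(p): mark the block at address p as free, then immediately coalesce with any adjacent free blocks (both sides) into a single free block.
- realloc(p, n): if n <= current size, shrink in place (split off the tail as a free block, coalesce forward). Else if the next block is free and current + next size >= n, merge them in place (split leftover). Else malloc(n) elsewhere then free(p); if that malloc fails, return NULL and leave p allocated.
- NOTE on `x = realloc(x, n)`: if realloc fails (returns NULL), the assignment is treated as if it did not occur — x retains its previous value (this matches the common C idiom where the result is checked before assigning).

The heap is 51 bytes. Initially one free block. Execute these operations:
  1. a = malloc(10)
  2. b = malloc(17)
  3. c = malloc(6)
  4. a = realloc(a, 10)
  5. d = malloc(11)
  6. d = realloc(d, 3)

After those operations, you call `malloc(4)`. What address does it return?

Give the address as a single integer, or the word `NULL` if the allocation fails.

Answer: 36

Derivation:
Op 1: a = malloc(10) -> a = 0; heap: [0-9 ALLOC][10-50 FREE]
Op 2: b = malloc(17) -> b = 10; heap: [0-9 ALLOC][10-26 ALLOC][27-50 FREE]
Op 3: c = malloc(6) -> c = 27; heap: [0-9 ALLOC][10-26 ALLOC][27-32 ALLOC][33-50 FREE]
Op 4: a = realloc(a, 10) -> a = 0; heap: [0-9 ALLOC][10-26 ALLOC][27-32 ALLOC][33-50 FREE]
Op 5: d = malloc(11) -> d = 33; heap: [0-9 ALLOC][10-26 ALLOC][27-32 ALLOC][33-43 ALLOC][44-50 FREE]
Op 6: d = realloc(d, 3) -> d = 33; heap: [0-9 ALLOC][10-26 ALLOC][27-32 ALLOC][33-35 ALLOC][36-50 FREE]
malloc(4): first-fit scan over [0-9 ALLOC][10-26 ALLOC][27-32 ALLOC][33-35 ALLOC][36-50 FREE] -> 36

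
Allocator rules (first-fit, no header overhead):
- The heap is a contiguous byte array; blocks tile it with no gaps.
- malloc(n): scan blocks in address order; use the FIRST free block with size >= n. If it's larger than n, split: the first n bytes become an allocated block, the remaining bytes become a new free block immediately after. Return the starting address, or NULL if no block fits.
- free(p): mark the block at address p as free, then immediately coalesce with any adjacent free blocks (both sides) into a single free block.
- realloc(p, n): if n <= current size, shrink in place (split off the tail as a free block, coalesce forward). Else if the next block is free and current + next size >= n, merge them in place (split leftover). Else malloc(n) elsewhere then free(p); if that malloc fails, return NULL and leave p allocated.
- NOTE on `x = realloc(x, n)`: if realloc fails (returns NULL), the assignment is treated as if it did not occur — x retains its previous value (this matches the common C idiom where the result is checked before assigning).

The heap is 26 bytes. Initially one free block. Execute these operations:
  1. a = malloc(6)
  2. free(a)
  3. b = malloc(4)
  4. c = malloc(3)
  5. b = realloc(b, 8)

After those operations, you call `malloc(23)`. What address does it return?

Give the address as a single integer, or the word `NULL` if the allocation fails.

Op 1: a = malloc(6) -> a = 0; heap: [0-5 ALLOC][6-25 FREE]
Op 2: free(a) -> (freed a); heap: [0-25 FREE]
Op 3: b = malloc(4) -> b = 0; heap: [0-3 ALLOC][4-25 FREE]
Op 4: c = malloc(3) -> c = 4; heap: [0-3 ALLOC][4-6 ALLOC][7-25 FREE]
Op 5: b = realloc(b, 8) -> b = 7; heap: [0-3 FREE][4-6 ALLOC][7-14 ALLOC][15-25 FREE]
malloc(23): first-fit scan over [0-3 FREE][4-6 ALLOC][7-14 ALLOC][15-25 FREE] -> NULL

Answer: NULL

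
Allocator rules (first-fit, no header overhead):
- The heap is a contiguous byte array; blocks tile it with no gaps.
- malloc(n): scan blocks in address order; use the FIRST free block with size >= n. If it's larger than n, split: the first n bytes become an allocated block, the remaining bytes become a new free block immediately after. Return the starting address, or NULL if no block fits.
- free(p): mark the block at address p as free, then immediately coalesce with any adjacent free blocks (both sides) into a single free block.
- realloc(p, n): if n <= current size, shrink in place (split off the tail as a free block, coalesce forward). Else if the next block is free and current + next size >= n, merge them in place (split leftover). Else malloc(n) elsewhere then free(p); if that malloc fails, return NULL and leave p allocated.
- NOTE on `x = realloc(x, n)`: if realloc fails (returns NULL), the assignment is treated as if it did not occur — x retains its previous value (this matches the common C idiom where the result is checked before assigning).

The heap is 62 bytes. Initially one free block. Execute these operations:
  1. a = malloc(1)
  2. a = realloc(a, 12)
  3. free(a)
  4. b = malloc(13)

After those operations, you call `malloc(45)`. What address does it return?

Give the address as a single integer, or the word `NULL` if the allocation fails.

Op 1: a = malloc(1) -> a = 0; heap: [0-0 ALLOC][1-61 FREE]
Op 2: a = realloc(a, 12) -> a = 0; heap: [0-11 ALLOC][12-61 FREE]
Op 3: free(a) -> (freed a); heap: [0-61 FREE]
Op 4: b = malloc(13) -> b = 0; heap: [0-12 ALLOC][13-61 FREE]
malloc(45): first-fit scan over [0-12 ALLOC][13-61 FREE] -> 13

Answer: 13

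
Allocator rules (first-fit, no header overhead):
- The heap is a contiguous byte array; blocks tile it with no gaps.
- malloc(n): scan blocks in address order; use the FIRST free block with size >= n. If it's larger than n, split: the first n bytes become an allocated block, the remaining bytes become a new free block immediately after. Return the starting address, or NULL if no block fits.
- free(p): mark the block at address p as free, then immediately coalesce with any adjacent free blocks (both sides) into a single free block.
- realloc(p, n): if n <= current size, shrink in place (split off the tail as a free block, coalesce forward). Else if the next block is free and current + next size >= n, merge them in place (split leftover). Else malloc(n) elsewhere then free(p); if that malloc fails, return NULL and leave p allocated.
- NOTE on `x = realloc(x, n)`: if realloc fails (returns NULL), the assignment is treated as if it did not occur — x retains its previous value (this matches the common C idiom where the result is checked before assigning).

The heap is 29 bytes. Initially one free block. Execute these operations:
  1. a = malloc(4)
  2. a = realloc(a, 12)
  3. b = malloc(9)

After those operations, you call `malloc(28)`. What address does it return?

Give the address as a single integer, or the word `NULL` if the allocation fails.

Op 1: a = malloc(4) -> a = 0; heap: [0-3 ALLOC][4-28 FREE]
Op 2: a = realloc(a, 12) -> a = 0; heap: [0-11 ALLOC][12-28 FREE]
Op 3: b = malloc(9) -> b = 12; heap: [0-11 ALLOC][12-20 ALLOC][21-28 FREE]
malloc(28): first-fit scan over [0-11 ALLOC][12-20 ALLOC][21-28 FREE] -> NULL

Answer: NULL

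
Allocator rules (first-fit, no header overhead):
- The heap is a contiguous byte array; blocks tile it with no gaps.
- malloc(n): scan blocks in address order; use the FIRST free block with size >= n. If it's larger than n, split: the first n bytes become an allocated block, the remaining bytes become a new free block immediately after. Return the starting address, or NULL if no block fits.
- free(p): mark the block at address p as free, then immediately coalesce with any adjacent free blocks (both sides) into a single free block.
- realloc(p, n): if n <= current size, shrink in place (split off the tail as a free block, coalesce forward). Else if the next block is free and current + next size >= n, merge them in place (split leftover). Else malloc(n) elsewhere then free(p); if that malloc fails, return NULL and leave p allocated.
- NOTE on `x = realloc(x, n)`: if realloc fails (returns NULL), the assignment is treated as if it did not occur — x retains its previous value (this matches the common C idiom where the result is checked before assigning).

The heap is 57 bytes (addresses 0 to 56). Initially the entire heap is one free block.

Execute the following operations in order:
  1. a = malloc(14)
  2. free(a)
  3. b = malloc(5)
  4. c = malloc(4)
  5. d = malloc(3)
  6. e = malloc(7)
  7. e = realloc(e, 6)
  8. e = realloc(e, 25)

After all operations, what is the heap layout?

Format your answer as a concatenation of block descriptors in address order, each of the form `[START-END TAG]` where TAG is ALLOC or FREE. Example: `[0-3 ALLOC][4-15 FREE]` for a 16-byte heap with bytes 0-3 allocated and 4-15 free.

Op 1: a = malloc(14) -> a = 0; heap: [0-13 ALLOC][14-56 FREE]
Op 2: free(a) -> (freed a); heap: [0-56 FREE]
Op 3: b = malloc(5) -> b = 0; heap: [0-4 ALLOC][5-56 FREE]
Op 4: c = malloc(4) -> c = 5; heap: [0-4 ALLOC][5-8 ALLOC][9-56 FREE]
Op 5: d = malloc(3) -> d = 9; heap: [0-4 ALLOC][5-8 ALLOC][9-11 ALLOC][12-56 FREE]
Op 6: e = malloc(7) -> e = 12; heap: [0-4 ALLOC][5-8 ALLOC][9-11 ALLOC][12-18 ALLOC][19-56 FREE]
Op 7: e = realloc(e, 6) -> e = 12; heap: [0-4 ALLOC][5-8 ALLOC][9-11 ALLOC][12-17 ALLOC][18-56 FREE]
Op 8: e = realloc(e, 25) -> e = 12; heap: [0-4 ALLOC][5-8 ALLOC][9-11 ALLOC][12-36 ALLOC][37-56 FREE]

Answer: [0-4 ALLOC][5-8 ALLOC][9-11 ALLOC][12-36 ALLOC][37-56 FREE]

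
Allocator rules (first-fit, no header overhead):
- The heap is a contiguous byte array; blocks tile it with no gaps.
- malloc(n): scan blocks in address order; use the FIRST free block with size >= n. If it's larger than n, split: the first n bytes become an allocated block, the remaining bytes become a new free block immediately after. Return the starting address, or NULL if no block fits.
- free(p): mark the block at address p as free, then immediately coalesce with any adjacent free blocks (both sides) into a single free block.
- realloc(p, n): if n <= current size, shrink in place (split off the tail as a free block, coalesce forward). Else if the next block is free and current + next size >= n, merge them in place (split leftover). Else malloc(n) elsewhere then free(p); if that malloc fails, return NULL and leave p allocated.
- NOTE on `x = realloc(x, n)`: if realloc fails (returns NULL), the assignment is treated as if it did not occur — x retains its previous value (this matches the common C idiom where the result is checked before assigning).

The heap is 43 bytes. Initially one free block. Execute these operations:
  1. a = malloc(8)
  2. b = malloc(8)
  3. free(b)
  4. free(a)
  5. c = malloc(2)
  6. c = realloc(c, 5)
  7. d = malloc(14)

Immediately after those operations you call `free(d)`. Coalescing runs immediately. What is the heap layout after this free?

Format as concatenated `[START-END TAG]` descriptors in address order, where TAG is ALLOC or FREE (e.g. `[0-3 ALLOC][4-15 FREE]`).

Op 1: a = malloc(8) -> a = 0; heap: [0-7 ALLOC][8-42 FREE]
Op 2: b = malloc(8) -> b = 8; heap: [0-7 ALLOC][8-15 ALLOC][16-42 FREE]
Op 3: free(b) -> (freed b); heap: [0-7 ALLOC][8-42 FREE]
Op 4: free(a) -> (freed a); heap: [0-42 FREE]
Op 5: c = malloc(2) -> c = 0; heap: [0-1 ALLOC][2-42 FREE]
Op 6: c = realloc(c, 5) -> c = 0; heap: [0-4 ALLOC][5-42 FREE]
Op 7: d = malloc(14) -> d = 5; heap: [0-4 ALLOC][5-18 ALLOC][19-42 FREE]
free(d): d = 5 -> block [5-18 ALLOC]; mark free, coalesce with adjacent free neighbors -> [0-4 ALLOC][5-42 FREE]

Answer: [0-4 ALLOC][5-42 FREE]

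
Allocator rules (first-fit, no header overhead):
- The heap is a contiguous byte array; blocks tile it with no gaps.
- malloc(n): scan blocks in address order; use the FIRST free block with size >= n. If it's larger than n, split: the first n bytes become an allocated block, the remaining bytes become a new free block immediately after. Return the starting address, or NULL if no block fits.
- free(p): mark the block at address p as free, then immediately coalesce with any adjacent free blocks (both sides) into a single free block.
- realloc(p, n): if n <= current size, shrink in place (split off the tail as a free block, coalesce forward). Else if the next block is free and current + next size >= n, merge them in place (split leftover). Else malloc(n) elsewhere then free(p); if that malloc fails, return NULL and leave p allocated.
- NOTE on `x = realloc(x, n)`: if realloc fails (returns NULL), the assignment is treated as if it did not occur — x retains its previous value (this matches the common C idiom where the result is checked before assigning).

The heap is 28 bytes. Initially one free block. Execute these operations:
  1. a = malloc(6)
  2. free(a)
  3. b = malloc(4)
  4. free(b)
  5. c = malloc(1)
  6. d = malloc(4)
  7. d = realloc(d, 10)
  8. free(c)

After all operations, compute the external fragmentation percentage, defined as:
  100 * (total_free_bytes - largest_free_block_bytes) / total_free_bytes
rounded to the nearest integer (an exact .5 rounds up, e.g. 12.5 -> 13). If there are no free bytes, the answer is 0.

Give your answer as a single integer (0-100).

Op 1: a = malloc(6) -> a = 0; heap: [0-5 ALLOC][6-27 FREE]
Op 2: free(a) -> (freed a); heap: [0-27 FREE]
Op 3: b = malloc(4) -> b = 0; heap: [0-3 ALLOC][4-27 FREE]
Op 4: free(b) -> (freed b); heap: [0-27 FREE]
Op 5: c = malloc(1) -> c = 0; heap: [0-0 ALLOC][1-27 FREE]
Op 6: d = malloc(4) -> d = 1; heap: [0-0 ALLOC][1-4 ALLOC][5-27 FREE]
Op 7: d = realloc(d, 10) -> d = 1; heap: [0-0 ALLOC][1-10 ALLOC][11-27 FREE]
Op 8: free(c) -> (freed c); heap: [0-0 FREE][1-10 ALLOC][11-27 FREE]
Free blocks: [1 17] total_free=18 largest=17 -> 100*(18-17)/18 = 100/18 ≈ 5.556 -> rounds to 6

Answer: 6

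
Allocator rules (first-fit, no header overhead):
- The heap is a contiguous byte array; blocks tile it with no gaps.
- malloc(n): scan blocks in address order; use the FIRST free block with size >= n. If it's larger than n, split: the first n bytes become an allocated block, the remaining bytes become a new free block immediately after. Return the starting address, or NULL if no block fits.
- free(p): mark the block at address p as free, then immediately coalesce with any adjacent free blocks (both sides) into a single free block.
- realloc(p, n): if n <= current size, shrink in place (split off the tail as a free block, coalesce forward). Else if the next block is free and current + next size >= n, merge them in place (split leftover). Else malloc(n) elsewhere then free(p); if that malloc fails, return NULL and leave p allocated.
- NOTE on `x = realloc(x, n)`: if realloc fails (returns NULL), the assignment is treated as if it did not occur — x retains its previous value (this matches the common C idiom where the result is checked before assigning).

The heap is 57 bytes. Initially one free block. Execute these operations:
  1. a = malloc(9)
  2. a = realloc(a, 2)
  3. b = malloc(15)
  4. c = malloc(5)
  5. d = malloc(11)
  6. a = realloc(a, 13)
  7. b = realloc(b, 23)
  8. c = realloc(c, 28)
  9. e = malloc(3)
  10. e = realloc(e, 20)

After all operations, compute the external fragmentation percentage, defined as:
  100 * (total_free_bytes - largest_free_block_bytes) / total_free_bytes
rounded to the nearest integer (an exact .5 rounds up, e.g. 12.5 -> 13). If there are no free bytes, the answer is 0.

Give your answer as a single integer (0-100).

Op 1: a = malloc(9) -> a = 0; heap: [0-8 ALLOC][9-56 FREE]
Op 2: a = realloc(a, 2) -> a = 0; heap: [0-1 ALLOC][2-56 FREE]
Op 3: b = malloc(15) -> b = 2; heap: [0-1 ALLOC][2-16 ALLOC][17-56 FREE]
Op 4: c = malloc(5) -> c = 17; heap: [0-1 ALLOC][2-16 ALLOC][17-21 ALLOC][22-56 FREE]
Op 5: d = malloc(11) -> d = 22; heap: [0-1 ALLOC][2-16 ALLOC][17-21 ALLOC][22-32 ALLOC][33-56 FREE]
Op 6: a = realloc(a, 13) -> a = 33; heap: [0-1 FREE][2-16 ALLOC][17-21 ALLOC][22-32 ALLOC][33-45 ALLOC][46-56 FREE]
Op 7: b = realloc(b, 23) -> NULL (b unchanged); heap: [0-1 FREE][2-16 ALLOC][17-21 ALLOC][22-32 ALLOC][33-45 ALLOC][46-56 FREE]
Op 8: c = realloc(c, 28) -> NULL (c unchanged); heap: [0-1 FREE][2-16 ALLOC][17-21 ALLOC][22-32 ALLOC][33-45 ALLOC][46-56 FREE]
Op 9: e = malloc(3) -> e = 46; heap: [0-1 FREE][2-16 ALLOC][17-21 ALLOC][22-32 ALLOC][33-45 ALLOC][46-48 ALLOC][49-56 FREE]
Op 10: e = realloc(e, 20) -> NULL (e unchanged); heap: [0-1 FREE][2-16 ALLOC][17-21 ALLOC][22-32 ALLOC][33-45 ALLOC][46-48 ALLOC][49-56 FREE]
Free blocks: [2 8] total_free=10 largest=8 -> 100*(10-8)/10 = 200/10 = 20

Answer: 20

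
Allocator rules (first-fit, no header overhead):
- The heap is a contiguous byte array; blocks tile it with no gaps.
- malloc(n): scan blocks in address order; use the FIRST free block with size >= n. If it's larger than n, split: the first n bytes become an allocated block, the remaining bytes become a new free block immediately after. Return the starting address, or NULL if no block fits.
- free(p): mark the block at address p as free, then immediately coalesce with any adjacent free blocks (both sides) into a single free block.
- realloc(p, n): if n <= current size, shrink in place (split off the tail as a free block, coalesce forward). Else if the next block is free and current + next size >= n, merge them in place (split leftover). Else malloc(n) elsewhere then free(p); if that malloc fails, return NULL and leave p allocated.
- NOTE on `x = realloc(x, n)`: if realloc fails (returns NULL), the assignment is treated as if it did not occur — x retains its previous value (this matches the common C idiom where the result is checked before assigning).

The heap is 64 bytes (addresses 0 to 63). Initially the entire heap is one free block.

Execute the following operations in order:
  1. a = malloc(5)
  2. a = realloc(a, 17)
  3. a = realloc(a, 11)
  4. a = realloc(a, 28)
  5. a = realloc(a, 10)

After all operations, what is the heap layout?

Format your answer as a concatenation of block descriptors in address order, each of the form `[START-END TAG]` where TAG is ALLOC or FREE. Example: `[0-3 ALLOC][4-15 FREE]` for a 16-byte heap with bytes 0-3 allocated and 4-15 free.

Answer: [0-9 ALLOC][10-63 FREE]

Derivation:
Op 1: a = malloc(5) -> a = 0; heap: [0-4 ALLOC][5-63 FREE]
Op 2: a = realloc(a, 17) -> a = 0; heap: [0-16 ALLOC][17-63 FREE]
Op 3: a = realloc(a, 11) -> a = 0; heap: [0-10 ALLOC][11-63 FREE]
Op 4: a = realloc(a, 28) -> a = 0; heap: [0-27 ALLOC][28-63 FREE]
Op 5: a = realloc(a, 10) -> a = 0; heap: [0-9 ALLOC][10-63 FREE]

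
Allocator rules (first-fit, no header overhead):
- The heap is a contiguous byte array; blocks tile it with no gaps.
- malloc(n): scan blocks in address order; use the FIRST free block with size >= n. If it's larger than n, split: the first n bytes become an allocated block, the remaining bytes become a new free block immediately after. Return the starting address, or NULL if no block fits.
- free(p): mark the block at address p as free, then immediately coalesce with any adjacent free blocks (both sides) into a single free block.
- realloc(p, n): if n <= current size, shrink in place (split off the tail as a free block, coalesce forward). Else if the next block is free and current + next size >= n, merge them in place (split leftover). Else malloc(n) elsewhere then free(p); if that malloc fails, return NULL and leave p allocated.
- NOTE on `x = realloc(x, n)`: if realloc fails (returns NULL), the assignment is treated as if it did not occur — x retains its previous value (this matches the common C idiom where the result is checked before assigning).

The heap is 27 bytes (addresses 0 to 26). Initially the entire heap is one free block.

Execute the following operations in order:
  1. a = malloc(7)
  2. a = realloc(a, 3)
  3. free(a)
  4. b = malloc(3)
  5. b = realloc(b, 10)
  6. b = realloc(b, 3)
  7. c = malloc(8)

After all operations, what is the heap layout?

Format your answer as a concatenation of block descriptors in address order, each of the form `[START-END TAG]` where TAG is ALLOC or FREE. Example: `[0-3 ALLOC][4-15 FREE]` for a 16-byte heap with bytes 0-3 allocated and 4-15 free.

Op 1: a = malloc(7) -> a = 0; heap: [0-6 ALLOC][7-26 FREE]
Op 2: a = realloc(a, 3) -> a = 0; heap: [0-2 ALLOC][3-26 FREE]
Op 3: free(a) -> (freed a); heap: [0-26 FREE]
Op 4: b = malloc(3) -> b = 0; heap: [0-2 ALLOC][3-26 FREE]
Op 5: b = realloc(b, 10) -> b = 0; heap: [0-9 ALLOC][10-26 FREE]
Op 6: b = realloc(b, 3) -> b = 0; heap: [0-2 ALLOC][3-26 FREE]
Op 7: c = malloc(8) -> c = 3; heap: [0-2 ALLOC][3-10 ALLOC][11-26 FREE]

Answer: [0-2 ALLOC][3-10 ALLOC][11-26 FREE]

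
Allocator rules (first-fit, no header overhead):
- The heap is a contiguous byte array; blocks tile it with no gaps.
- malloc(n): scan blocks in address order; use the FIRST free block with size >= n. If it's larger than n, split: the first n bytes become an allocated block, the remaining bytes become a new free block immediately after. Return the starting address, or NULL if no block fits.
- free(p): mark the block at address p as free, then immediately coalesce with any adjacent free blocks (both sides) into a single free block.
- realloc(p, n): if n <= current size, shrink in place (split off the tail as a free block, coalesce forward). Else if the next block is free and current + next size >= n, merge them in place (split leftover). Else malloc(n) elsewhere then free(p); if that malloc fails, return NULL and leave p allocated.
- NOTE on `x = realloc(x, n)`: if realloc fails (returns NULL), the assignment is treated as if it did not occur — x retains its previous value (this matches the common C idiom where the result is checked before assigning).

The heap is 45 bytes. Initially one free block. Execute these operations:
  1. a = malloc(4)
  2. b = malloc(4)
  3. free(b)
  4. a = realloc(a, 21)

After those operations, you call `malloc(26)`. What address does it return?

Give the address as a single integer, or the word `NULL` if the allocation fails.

Op 1: a = malloc(4) -> a = 0; heap: [0-3 ALLOC][4-44 FREE]
Op 2: b = malloc(4) -> b = 4; heap: [0-3 ALLOC][4-7 ALLOC][8-44 FREE]
Op 3: free(b) -> (freed b); heap: [0-3 ALLOC][4-44 FREE]
Op 4: a = realloc(a, 21) -> a = 0; heap: [0-20 ALLOC][21-44 FREE]
malloc(26): first-fit scan over [0-20 ALLOC][21-44 FREE] -> NULL

Answer: NULL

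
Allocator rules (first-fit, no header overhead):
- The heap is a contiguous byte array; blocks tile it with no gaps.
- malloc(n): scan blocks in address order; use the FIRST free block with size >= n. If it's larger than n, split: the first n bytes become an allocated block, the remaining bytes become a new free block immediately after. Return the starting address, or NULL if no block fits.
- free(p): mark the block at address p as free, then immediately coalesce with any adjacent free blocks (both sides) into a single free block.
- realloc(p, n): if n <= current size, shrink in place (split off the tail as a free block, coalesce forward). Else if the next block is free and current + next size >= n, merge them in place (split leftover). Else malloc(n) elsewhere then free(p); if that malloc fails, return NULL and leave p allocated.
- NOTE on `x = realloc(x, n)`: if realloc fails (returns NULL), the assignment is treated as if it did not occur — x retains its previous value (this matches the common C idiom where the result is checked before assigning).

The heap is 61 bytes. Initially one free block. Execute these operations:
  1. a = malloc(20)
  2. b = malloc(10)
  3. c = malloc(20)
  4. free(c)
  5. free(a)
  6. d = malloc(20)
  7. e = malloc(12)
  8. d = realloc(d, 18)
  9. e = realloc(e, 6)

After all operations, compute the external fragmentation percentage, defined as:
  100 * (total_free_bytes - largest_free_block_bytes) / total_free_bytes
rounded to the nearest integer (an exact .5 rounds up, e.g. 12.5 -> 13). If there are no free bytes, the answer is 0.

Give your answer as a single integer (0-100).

Answer: 7

Derivation:
Op 1: a = malloc(20) -> a = 0; heap: [0-19 ALLOC][20-60 FREE]
Op 2: b = malloc(10) -> b = 20; heap: [0-19 ALLOC][20-29 ALLOC][30-60 FREE]
Op 3: c = malloc(20) -> c = 30; heap: [0-19 ALLOC][20-29 ALLOC][30-49 ALLOC][50-60 FREE]
Op 4: free(c) -> (freed c); heap: [0-19 ALLOC][20-29 ALLOC][30-60 FREE]
Op 5: free(a) -> (freed a); heap: [0-19 FREE][20-29 ALLOC][30-60 FREE]
Op 6: d = malloc(20) -> d = 0; heap: [0-19 ALLOC][20-29 ALLOC][30-60 FREE]
Op 7: e = malloc(12) -> e = 30; heap: [0-19 ALLOC][20-29 ALLOC][30-41 ALLOC][42-60 FREE]
Op 8: d = realloc(d, 18) -> d = 0; heap: [0-17 ALLOC][18-19 FREE][20-29 ALLOC][30-41 ALLOC][42-60 FREE]
Op 9: e = realloc(e, 6) -> e = 30; heap: [0-17 ALLOC][18-19 FREE][20-29 ALLOC][30-35 ALLOC][36-60 FREE]
Free blocks: [2 25] total_free=27 largest=25 -> 100*(27-25)/27 = 200/27 ≈ 7.407 -> rounds to 7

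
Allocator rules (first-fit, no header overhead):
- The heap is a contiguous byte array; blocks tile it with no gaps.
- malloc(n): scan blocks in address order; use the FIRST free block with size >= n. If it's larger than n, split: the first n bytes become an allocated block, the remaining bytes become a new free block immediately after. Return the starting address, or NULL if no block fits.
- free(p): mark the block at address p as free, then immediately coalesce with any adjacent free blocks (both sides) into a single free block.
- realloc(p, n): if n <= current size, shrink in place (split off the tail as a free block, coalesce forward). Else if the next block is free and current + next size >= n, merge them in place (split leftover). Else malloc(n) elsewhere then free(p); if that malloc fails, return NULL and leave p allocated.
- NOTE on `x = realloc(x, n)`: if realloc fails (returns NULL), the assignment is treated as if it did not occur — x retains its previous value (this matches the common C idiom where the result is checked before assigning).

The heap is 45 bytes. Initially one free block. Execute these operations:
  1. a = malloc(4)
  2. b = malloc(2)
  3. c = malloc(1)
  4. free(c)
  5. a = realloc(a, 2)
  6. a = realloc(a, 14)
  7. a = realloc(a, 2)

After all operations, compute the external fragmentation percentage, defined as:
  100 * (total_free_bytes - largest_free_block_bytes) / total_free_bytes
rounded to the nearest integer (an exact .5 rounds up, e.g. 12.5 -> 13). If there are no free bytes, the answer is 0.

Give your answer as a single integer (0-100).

Op 1: a = malloc(4) -> a = 0; heap: [0-3 ALLOC][4-44 FREE]
Op 2: b = malloc(2) -> b = 4; heap: [0-3 ALLOC][4-5 ALLOC][6-44 FREE]
Op 3: c = malloc(1) -> c = 6; heap: [0-3 ALLOC][4-5 ALLOC][6-6 ALLOC][7-44 FREE]
Op 4: free(c) -> (freed c); heap: [0-3 ALLOC][4-5 ALLOC][6-44 FREE]
Op 5: a = realloc(a, 2) -> a = 0; heap: [0-1 ALLOC][2-3 FREE][4-5 ALLOC][6-44 FREE]
Op 6: a = realloc(a, 14) -> a = 6; heap: [0-3 FREE][4-5 ALLOC][6-19 ALLOC][20-44 FREE]
Op 7: a = realloc(a, 2) -> a = 6; heap: [0-3 FREE][4-5 ALLOC][6-7 ALLOC][8-44 FREE]
Free blocks: [4 37] total_free=41 largest=37 -> 100*(41-37)/41 = 400/41 ≈ 9.756 -> rounds to 10

Answer: 10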